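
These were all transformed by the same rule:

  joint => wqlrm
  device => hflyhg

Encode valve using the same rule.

The word is reversed, then every letter is shifted forward by 3.
For valve: reverse → evlav; then shift: e+3=h, v+3=y, l+3=o, a+3=d, v+3=y.

hyody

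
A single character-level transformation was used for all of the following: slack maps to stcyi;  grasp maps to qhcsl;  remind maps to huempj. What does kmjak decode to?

Treating letters as 0–25, the rule is x ↦ 11x + 2 (mod 26).
Undoing it on kmjak: k(10)→19·(10−2)≡22=w; m(12)→19·(12−2)≡8=i; j(9)→19·(9−2)≡3=d; a(0)→19·(0−2)≡14=o; k(10)→19·(10−2)≡22=w (all mod 26).

widow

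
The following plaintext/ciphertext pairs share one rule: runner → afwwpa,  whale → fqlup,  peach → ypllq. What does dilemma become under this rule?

The shift depends on letter class: consonant r→a is +9, but vowel u→f is +11. The rule splits by letter class: vowels +11, consonants +9.
For dilemma: d(cons)+9=m, i(vowel)+11=t, l(cons)+9=u, e(vowel)+11=p, m(cons)+9=v, m(cons)+9=v, a(vowel)+11=l.

mtupvvl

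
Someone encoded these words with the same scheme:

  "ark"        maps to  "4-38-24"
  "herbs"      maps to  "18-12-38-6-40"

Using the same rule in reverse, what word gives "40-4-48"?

saw

a(#1)→4 and r(#18)→38: differences scale by 2, so n = 2·pos + 2. With a=1..z=26, the number is 2·pos + 2.
Reversing it on 40-4-48: 40→(40−2)÷2=19=s, 4→(4−2)÷2=1=a, 48→(48−2)÷2=23=w.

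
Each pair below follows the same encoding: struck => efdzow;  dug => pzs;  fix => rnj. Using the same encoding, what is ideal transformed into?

The shift depends on letter class: consonant s→e is +12, but vowel u→z is +5. The rule splits by letter class: vowels +5, consonants +12.
Applying it to ideal: i(vowel)+5=n, d(cons)+12=p, e(vowel)+5=j, a(vowel)+5=f, l(cons)+12=x.

npjfx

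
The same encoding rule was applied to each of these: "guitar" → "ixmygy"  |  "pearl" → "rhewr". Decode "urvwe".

sorry

In guitar: g→i is +2, u→x is +3, i→m is +4, t→y is +5 — the shift increases by 1 each position. Each letter shifts forward by (position + 2), i.e. 2, 3, 4, … — the shift grows by one for each successive letter.
Decoding urvwe: u−2=s, r−3=o, v−4=r, w−5=r, e−6=y.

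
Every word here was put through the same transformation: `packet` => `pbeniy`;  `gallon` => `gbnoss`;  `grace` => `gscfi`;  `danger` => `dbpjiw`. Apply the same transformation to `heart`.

In packet: p→p is +0, a→b is +1, c→e is +2, k→n is +3 — the shift increases by 1 each position. Letter i (0-indexed) is shifted by i+0, so successive shifts are 0, 1, 2, ….
On heart: h+0=h, e+1=f, a+2=c, r+3=u, t+4=x.

hfcux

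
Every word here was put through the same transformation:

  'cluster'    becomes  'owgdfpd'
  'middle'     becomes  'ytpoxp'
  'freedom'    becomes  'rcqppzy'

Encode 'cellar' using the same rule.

Shifts by position in cluster: pos 0: c→o (+12), pos 1: l→w (+11), pos 2: u→g (+12), pos 3: s→d (+11) — repeating every 2. A repeating key of period 2 is used — shifts +12, +11 over and over.
Applying it to cellar: c+12=o, e+11=p, l+12=x, l+11=w, a+12=m, r+11=c.

opxwmc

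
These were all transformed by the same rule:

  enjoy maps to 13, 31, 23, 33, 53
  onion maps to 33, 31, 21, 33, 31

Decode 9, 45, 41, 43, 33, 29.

e(#5)→13 and n(#14)→31: differences scale by 2, so n = 2·pos + 3. Each letter becomes 2×(its alphabet position, a=1..z=26) + 3.
Decoding 9, 45, 41, 43, 33, 29: 9→(9−3)÷2=3=c, 45→(45−3)÷2=21=u, 41→(41−3)÷2=19=s, 43→(43−3)÷2=20=t, 33→(33−3)÷2=15=o, 29→(29−3)÷2=13=m.

custom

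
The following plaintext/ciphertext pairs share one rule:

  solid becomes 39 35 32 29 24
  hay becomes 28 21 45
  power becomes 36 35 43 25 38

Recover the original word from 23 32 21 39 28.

The number is (letter's place in the alphabet, a=1) + 20.
Undoing it on 23 32 21 39 28: 23→(23−20)÷1=3=c, 32→(32−20)÷1=12=l, 21→(21−20)÷1=1=a, 39→(39−20)÷1=19=s, 28→(28−20)÷1=8=h.

clash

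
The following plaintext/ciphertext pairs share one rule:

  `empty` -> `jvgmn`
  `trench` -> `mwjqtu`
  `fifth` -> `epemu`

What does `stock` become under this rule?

Each letter's alphabet position (a=0..z=25) is mapped through 21·x+3 mod 26 — an affine cipher.
For stock: s(18)→21·18+3≡17=r; t(19)→21·19+3≡12=m; o(14)→21·14+3≡11=l; c(2)→21·2+3≡19=t; k(10)→21·10+3≡5=f (all mod 26).

rmltf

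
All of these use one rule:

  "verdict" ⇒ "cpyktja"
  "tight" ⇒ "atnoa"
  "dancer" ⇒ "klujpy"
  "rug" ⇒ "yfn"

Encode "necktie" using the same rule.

The rule splits by letter class: vowels +11, consonants +7.
For necktie: n(cons)+7=u, e(vowel)+11=p, c(cons)+7=j, k(cons)+7=r, t(cons)+7=a, i(vowel)+11=t, e(vowel)+11=p.

upjratp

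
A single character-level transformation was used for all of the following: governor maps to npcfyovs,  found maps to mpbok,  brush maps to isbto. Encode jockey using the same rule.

Shifts by position in governor: pos 0: g→n (+7), pos 1: o→p (+1), pos 2: v→c (+7), pos 3: e→f (+1) — repeating every 2. A repeating key of period 2 is used — shifts +7, +1 over and over.
On jockey: j+7=q, o+1=p, c+7=j, k+1=l, e+7=l, y+1=z.

qpjllz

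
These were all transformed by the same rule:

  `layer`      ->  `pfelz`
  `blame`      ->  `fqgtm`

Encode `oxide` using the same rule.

scokm

In layer: l→p is +4, a→f is +5, y→e is +6, e→l is +7 — the shift increases by 1 each position. Letter i (0-indexed) is shifted by i+4, so successive shifts are 4, 5, 6, ….
Applying it to oxide: o+4=s, x+5=c, i+6=o, d+7=k, e+8=m.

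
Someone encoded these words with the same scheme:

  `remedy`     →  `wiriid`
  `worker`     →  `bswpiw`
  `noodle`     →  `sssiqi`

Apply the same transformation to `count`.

The shift depends on letter class: consonant r→w is +5, but vowel e→i is +4. Vowels shift forward by 4 and consonants shift forward by 5.
On count: c(cons)+5=h, o(vowel)+4=s, u(vowel)+4=y, n(cons)+5=s, t(cons)+5=y.

hsysy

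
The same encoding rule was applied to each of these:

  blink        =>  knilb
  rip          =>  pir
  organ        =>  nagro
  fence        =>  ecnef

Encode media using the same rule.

aidem

It's just the letters in reverse order.
On media: reverse → aidem.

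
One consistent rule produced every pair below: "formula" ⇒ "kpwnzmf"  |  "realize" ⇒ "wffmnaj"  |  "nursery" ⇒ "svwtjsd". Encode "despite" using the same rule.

ifxqnuj

The shifts repeat in a cycle of length 2: positions 0,1,… shift by +5, +1, then the pattern repeats.
On despite: d+5=i, e+1=f, s+5=x, p+1=q, i+5=n, t+1=u, e+5=j.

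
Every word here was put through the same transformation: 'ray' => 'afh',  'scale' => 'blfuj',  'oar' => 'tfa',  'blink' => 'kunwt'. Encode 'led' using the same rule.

ujm

The shift depends on letter class: consonant r→a is +9, but vowel a→f is +5. Two shifts are in play — +5 for a/e/i/o/u, +9 for every other letter.
On led: l(cons)+9=u, e(vowel)+5=j, d(cons)+9=m.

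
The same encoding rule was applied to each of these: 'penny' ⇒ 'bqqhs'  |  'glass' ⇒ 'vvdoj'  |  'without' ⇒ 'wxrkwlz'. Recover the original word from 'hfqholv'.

The output letters match the input read backwards, each shifted +3: penny reversed is ynnep. Read the word backwards and shift each letter +3.
Undoing it on hfqholv: shift back: h−3=e, f−3=c, q−3=n, h−3=e, o−3=l, l−3=i, v−3=s → ecnelis; then reverse → silence.

silence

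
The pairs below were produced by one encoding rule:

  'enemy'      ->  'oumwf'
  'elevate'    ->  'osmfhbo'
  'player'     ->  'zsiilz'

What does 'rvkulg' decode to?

It's a Vigenère-style cipher with numeric key [10,7,8]: position i shifts by key[i mod 3].
Decoding rvkulg: r−10=h, v−7=o, k−8=c, u−10=k, l−7=e, g−8=y.

hockey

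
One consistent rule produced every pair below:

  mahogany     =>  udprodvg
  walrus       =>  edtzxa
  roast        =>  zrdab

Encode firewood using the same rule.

nlzherrl

The shift depends on letter class: consonant m→u is +8, but vowel a→d is +3. The rule splits by letter class: vowels +3, consonants +8.
On firewood: f(cons)+8=n, i(vowel)+3=l, r(cons)+8=z, e(vowel)+3=h, w(cons)+8=e, o(vowel)+3=r, o(vowel)+3=r, d(cons)+8=l.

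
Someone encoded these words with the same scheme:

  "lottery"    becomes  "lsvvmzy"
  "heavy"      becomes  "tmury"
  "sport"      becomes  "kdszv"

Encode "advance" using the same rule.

ubruhqm

l(11)→l(11) and o(14)→s(18) fit y≡11x+20 (mod 26); the inverse of 11 mod 26 is 19. Treating letters as 0–25, the rule is x ↦ 11x + 20 (mod 26).
Applying it to advance: a(0)→11·0+20≡20=u; d(3)→11·3+20≡1=b; v(21)→11·21+20≡17=r; a(0)→11·0+20≡20=u; n(13)→11·13+20≡7=h; c(2)→11·2+20≡16=q; e(4)→11·4+20≡12=m (all mod 26).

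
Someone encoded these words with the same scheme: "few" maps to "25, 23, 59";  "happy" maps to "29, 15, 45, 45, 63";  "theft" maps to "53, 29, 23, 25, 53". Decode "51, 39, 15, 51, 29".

f(#6)→25 and e(#5)→23: differences scale by 2, so n = 2·pos + 13. Each letter becomes 2×(its alphabet position, a=1..z=26) + 13.
Undoing it on 51, 39, 15, 51, 29: 51→(51−13)÷2=19=s, 39→(39−13)÷2=13=m, 15→(15−13)÷2=1=a, 51→(51−13)÷2=19=s, 29→(29−13)÷2=8=h.

smash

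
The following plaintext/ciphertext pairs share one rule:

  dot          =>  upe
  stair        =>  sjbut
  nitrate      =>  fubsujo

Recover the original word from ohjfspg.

foreign

The output letters match the input read backwards, each shifted +1: dot reversed is tod. Read the word backwards and shift each letter +1.
Reversing it on ohjfspg: shift back: o−1=n, h−1=g, j−1=i, f−1=e, s−1=r, p−1=o, g−1=f → ngierof; then reverse → foreign.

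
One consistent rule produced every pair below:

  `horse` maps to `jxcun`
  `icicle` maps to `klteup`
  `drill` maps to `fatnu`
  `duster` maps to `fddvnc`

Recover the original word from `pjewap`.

Shifts by position in horse: pos 0: h→j (+2), pos 1: o→x (+9), pos 2: r→c (+11), pos 3: s→u (+2), pos 4: e→n (+9) — repeating every 3. A repeating key of period 3 is used — shifts +2, +9, +11 over and over.
Undoing it on pjewap: p−2=n, j−9=a, e−11=t, w−2=u, a−9=r, p−11=e.

nature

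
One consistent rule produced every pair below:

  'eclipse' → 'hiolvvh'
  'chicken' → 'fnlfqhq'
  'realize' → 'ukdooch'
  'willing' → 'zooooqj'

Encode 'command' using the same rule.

fuppgqg

It's a Vigenère-style cipher with numeric key [3,6,3]: position i shifts by key[i mod 3].
On command: c+3=f, o+6=u, m+3=p, m+3=p, a+6=g, n+3=q, d+3=g.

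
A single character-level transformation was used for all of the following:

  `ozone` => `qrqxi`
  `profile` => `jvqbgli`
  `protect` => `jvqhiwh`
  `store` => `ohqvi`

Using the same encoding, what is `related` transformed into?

vilkhip

Each letter's alphabet position (a=0..z=25) is mapped through 19·x+10 mod 26 — an affine cipher.
Applying it to related: r(17)→19·17+10≡21=v; e(4)→19·4+10≡8=i; l(11)→19·11+10≡11=l; a(0)→19·0+10≡10=k; t(19)→19·19+10≡7=h; e(4)→19·4+10≡8=i; d(3)→19·3+10≡15=p (all mod 26).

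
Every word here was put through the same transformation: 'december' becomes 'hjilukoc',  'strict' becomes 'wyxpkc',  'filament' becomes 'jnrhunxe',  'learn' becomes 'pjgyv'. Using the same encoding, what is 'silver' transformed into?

In december: d→h is +4, e→j is +5, c→i is +6, e→l is +7 — the shift increases by 1 each position. Each letter shifts forward by (position + 4), i.e. 4, 5, 6, … — the shift grows by one for each successive letter.
On silver: s+4=w, i+5=n, l+6=r, v+7=c, e+8=m, r+9=a.

wnrcma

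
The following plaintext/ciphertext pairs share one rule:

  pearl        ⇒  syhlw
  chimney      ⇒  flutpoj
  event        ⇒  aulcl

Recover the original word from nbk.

dug

The output letters match the input read backwards, each shifted +7: pearl reversed is lraep. Two steps: reverse the string, then apply a Caesar shift of +7.
Reversing it on nbk: shift back: n−7=g, b−7=u, k−7=d → gud; then reverse → dug.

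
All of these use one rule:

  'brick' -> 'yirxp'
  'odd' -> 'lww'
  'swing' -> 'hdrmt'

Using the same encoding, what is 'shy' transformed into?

Each pair mirrors across the alphabet (b↔y, r↔i, i↔r): positions sum to 25. Letters are reflected about the middle of the alphabet (position → 25−position): Atbash.
For shy: s↔h, h↔s, y↔b.

hsb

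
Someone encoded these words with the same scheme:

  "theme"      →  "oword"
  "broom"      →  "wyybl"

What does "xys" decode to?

ion

The word is reversed, then every letter is shifted forward by 10.
Undoing it on xys: shift back: x−10=n, y−10=o, s−10=i → noi; then reverse → ion.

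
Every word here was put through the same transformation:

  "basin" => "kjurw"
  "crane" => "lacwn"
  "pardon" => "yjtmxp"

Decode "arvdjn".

Shifts by position in basin: pos 0: b→k (+9), pos 1: a→j (+9), pos 2: s→u (+2), pos 3: i→r (+9), pos 4: n→w (+9) — repeating every 3. A repeating key of period 3 is used — shifts +9, +9, +2 over and over.
Undoing it on arvdjn: a−9=r, r−9=i, v−2=t, d−9=u, j−9=a, n−2=l.

ritual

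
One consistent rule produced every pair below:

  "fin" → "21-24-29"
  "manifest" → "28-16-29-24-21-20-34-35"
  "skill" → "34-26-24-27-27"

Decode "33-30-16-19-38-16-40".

f is letter #6 and maps to 21: an offset of 15. Letters become their 1-based position plus 15 (so a→16, b→17, …).
Undoing it on 33-30-16-19-38-16-40: 33→(33−15)÷1=18=r, 30→(30−15)÷1=15=o, 16→(16−15)÷1=1=a, 19→(19−15)÷1=4=d, 38→(38−15)÷1=23=w, 16→(16−15)÷1=1=a, 40→(40−15)÷1=25=y.

roadway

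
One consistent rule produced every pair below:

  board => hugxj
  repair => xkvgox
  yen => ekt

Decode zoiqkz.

Compare letters: b→h is +6, o→u is +6, a→g is +6 — a constant shift. It's a constant shift of +6 (ROT6).
Reversing it on zoiqkz: z−6=t, o−6=i, i−6=c, q−6=k, k−6=e, z−6=t.

ticket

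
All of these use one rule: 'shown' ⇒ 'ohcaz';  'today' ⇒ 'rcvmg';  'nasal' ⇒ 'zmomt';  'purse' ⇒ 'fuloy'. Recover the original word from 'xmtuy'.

value

Treating letters as 0–25, the rule is x ↦ 3x + 12 (mod 26).
Decoding xmtuy: x(23)→9·(23−12)≡21=v; m(12)→9·(12−12)≡0=a; t(19)→9·(19−12)≡11=l; u(20)→9·(20−12)≡20=u; y(24)→9·(24−12)≡4=e (all mod 26).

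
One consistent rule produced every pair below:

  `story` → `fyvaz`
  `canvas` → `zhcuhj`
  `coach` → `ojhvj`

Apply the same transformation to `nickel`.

The output letters match the input read backwards, each shifted +7: story reversed is yrots. Two steps: reverse the string, then apply a Caesar shift of +7.
Applying it to nickel: reverse → lekcin; then shift: l+7=s, e+7=l, k+7=r, c+7=j, i+7=p, n+7=u.

slrjpu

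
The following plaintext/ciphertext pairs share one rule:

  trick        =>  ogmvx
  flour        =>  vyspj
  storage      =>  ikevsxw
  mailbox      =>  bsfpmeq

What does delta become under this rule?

The word is reversed, then every letter is shifted forward by 4.
Applying it to delta: reverse → atled; then shift: a+4=e, t+4=x, l+4=p, e+4=i, d+4=h.

expih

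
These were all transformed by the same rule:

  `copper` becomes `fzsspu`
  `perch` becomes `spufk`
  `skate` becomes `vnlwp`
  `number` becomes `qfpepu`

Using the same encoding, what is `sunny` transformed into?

vfqqb

Two shifts are in play — +11 for a/e/i/o/u, +3 for every other letter.
For sunny: s(cons)+3=v, u(vowel)+11=f, n(cons)+3=q, n(cons)+3=q, y(cons)+3=b.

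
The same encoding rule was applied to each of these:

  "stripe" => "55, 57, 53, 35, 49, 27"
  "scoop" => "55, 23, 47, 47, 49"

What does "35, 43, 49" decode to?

imp

s(#19)→55 and t(#20)→57: differences scale by 2, so n = 2·pos + 17. With a=1..z=26, the number is 2·pos + 17.
Reversing it on 35, 43, 49: 35→(35−17)÷2=9=i, 43→(43−17)÷2=13=m, 49→(49−17)÷2=16=p.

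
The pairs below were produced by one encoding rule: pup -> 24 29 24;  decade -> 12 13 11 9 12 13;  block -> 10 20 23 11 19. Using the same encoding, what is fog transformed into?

14 23 15

p is letter #16 and maps to 24: an offset of 8. Each letter is replaced by its alphabet position (a=1..z=26) + 8.
Applying it to fog: f=6→14, o=15→23, g=7→15.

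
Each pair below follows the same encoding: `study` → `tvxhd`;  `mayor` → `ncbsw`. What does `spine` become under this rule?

Each letter shifts forward by (position + 1), i.e. 1, 2, 3, … — the shift grows by one for each successive letter.
Applying it to spine: s+1=t, p+2=r, i+3=l, n+4=r, e+5=j.

trlrj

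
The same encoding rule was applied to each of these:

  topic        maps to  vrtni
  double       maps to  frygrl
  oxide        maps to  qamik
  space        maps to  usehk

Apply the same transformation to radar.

In topic: t→v is +2, o→r is +3, p→t is +4, i→n is +5 — the shift increases by 1 each position. Each letter shifts forward by (position + 2), i.e. 2, 3, 4, … — the shift grows by one for each successive letter.
For radar: r+2=t, a+3=d, d+4=h, a+5=f, r+6=x.

tdhfx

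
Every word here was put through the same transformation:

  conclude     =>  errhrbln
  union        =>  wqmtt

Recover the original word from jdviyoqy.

In conclude: c→e is +2, o→r is +3, n→r is +4, c→h is +5 — the shift increases by 1 each position. Letter i (0-indexed) is shifted by i+2, so successive shifts are 2, 3, 4, ….
Decoding jdviyoqy: j−2=h, d−3=a, v−4=r, i−5=d, y−6=s, o−7=h, q−8=i, y−9=p.

hardship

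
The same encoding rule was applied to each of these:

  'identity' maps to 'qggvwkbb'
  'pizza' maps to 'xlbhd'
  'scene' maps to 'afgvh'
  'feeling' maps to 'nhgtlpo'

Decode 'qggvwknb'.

identify

A repeating key of period 3 is used — shifts +8, +3, +2 over and over.
Decoding qggvwknb: q−8=i, g−3=d, g−2=e, v−8=n, w−3=t, k−2=i, n−8=f, b−3=y.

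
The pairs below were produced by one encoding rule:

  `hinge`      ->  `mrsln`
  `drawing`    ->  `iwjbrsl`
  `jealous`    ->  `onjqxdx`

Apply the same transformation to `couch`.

hxdhm

The shift depends on letter class: consonant h→m is +5, but vowel i→r is +9. Vowels shift forward by 9 and consonants shift forward by 5.
On couch: c(cons)+5=h, o(vowel)+9=x, u(vowel)+9=d, c(cons)+5=h, h(cons)+5=m.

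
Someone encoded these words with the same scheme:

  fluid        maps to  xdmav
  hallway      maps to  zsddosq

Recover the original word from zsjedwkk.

Compare letters: f→x is +18, l→d is +18, u→m is +18 — a constant shift. It's a constant shift of +18 (ROT18).
Reversing it on zsjedwkk: z−18=h, s−18=a, j−18=r, e−18=m, d−18=l, w−18=e, k−18=s, k−18=s.

harmless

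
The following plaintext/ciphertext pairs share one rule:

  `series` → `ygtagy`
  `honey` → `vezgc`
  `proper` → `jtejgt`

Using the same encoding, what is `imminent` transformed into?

auuazgzd

Each letter's alphabet position (a=0..z=25) is mapped through 5·x+12 mod 26 — an affine cipher.
Applying it to imminent: i(8)→5·8+12≡0=a; m(12)→5·12+12≡20=u; m(12)→5·12+12≡20=u; i(8)→5·8+12≡0=a; n(13)→5·13+12≡25=z; e(4)→5·4+12≡6=g; n(13)→5·13+12≡25=z; t(19)→5·19+12≡3=d (all mod 26).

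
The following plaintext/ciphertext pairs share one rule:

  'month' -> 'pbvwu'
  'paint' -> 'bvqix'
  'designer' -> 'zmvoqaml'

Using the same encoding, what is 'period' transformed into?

The output letters match the input read backwards, each shifted +8: month reversed is htnom. Read the word backwards and shift each letter +8.
On period: reverse → doirep; then shift: d+8=l, o+8=w, i+8=q, r+8=z, e+8=m, p+8=x.

lwqzmx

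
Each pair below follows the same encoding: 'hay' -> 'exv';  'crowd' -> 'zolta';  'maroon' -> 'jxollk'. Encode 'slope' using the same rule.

Compare letters: h→e is +23, a→x is +23, y→v is +23 — a constant shift. Each letter is shifted forward by 23 in the alphabet (a Caesar shift of +23).
On slope: s+23=p, l+23=i, o+23=l, p+23=m, e+23=b.

pilmb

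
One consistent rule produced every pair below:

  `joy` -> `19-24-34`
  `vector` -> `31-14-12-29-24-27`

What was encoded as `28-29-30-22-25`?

The number is (letter's place in the alphabet, a=1) + 9.
Decoding 28-29-30-22-25: 28→(28−9)÷1=19=s, 29→(29−9)÷1=20=t, 30→(30−9)÷1=21=u, 22→(22−9)÷1=13=m, 25→(25−9)÷1=16=p.

stump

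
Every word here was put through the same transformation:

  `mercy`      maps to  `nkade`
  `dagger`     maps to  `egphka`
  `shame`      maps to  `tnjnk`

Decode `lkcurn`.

Shifts by position in mercy: pos 0: m→n (+1), pos 1: e→k (+6), pos 2: r→a (+9), pos 3: c→d (+1), pos 4: y→e (+6) — repeating every 3. A repeating key of period 3 is used — shifts +1, +6, +9 over and over.
Decoding lkcurn: l−1=k, k−6=e, c−9=t, u−1=t, r−6=l, n−9=e.

kettle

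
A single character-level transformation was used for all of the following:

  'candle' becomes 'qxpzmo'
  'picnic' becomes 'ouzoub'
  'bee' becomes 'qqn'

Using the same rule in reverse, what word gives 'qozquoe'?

The output letters match the input read backwards, each shifted +12: candle reversed is eldnac. Two steps: reverse the string, then apply a Caesar shift of +12.
Decoding qozquoe: shift back: q−12=e, o−12=c, z−12=n, q−12=e, u−12=i, o−12=c, e−12=s → ecneics; then reverse → science.

science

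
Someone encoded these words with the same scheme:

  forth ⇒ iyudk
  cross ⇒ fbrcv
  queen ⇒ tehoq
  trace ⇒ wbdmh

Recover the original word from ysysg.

vivid

Shifts by position in forth: pos 0: f→i (+3), pos 1: o→y (+10), pos 2: r→u (+3), pos 3: t→d (+10) — repeating every 2. It's a Vigenère-style cipher with numeric key [3,10]: position i shifts by key[i mod 2].
Undoing it on ysysg: y−3=v, s−10=i, y−3=v, s−10=i, g−3=d.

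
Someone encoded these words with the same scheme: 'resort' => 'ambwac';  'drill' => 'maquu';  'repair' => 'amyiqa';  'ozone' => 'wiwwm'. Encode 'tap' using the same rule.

ciy

The shift depends on letter class: consonant r→a is +9, but vowel e→m is +8. Two shifts are in play — +8 for a/e/i/o/u, +9 for every other letter.
On tap: t(cons)+9=c, a(vowel)+8=i, p(cons)+9=y.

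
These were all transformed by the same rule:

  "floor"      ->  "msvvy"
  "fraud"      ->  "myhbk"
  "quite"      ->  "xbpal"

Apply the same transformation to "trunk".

Compare letters: f→m is +7, l→s is +7, o→v is +7 — a constant shift. Each letter is shifted forward by 7 in the alphabet (a Caesar shift of +7).
For trunk: t+7=a, r+7=y, u+7=b, n+7=u, k+7=r.

aybur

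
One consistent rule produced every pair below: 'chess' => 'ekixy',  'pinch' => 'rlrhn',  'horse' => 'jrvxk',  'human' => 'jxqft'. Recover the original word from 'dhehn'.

beach

In chess: c→e is +2, h→k is +3, e→i is +4, s→x is +5 — the shift increases by 1 each position. Letter i (0-indexed) is shifted by i+2, so successive shifts are 2, 3, 4, ….
Undoing it on dhehn: d−2=b, h−3=e, e−4=a, h−5=c, n−6=h.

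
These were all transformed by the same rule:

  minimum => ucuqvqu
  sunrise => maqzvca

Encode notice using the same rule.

The word is reversed, then every letter is shifted forward by 8.
Applying it to notice: reverse → eciton; then shift: e+8=m, c+8=k, i+8=q, t+8=b, o+8=w, n+8=v.

mkqbwv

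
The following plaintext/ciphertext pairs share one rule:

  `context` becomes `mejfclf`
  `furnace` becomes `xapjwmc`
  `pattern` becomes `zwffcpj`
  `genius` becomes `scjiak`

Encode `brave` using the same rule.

rpwvc

c(2)→m(12) and o(14)→e(4) fit y≡21x+22 (mod 26); the inverse of 21 mod 26 is 5. Treating letters as 0–25, the rule is x ↦ 21x + 22 (mod 26).
For brave: b(1)→21·1+22≡17=r; r(17)→21·17+22≡15=p; a(0)→21·0+22≡22=w; v(21)→21·21+22≡21=v; e(4)→21·4+22≡2=c (all mod 26).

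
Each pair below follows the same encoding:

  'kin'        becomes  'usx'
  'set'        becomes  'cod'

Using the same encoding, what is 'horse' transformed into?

Every letter moves 10 places later in the alphabet, wrapping around z→a.
For horse: h+10=r, o+10=y, r+10=b, s+10=c, e+10=o.

rybco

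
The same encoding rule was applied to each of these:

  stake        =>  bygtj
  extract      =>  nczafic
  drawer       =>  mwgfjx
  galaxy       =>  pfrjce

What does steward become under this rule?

Shifts by position in stake: pos 0: s→b (+9), pos 1: t→y (+5), pos 2: a→g (+6), pos 3: k→t (+9), pos 4: e→j (+5) — repeating every 3. A repeating key of period 3 is used — shifts +9, +5, +6 over and over.
For steward: s+9=b, t+5=y, e+6=k, w+9=f, a+5=f, r+6=x, d+9=m.

bykffxm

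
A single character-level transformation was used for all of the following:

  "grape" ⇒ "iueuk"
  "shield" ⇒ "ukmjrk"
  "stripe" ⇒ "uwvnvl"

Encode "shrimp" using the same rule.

ukvnsw

Letter i (0-indexed) is shifted by i+2, so successive shifts are 2, 3, 4, ….
Applying it to shrimp: s+2=u, h+3=k, r+4=v, i+5=n, m+6=s, p+7=w.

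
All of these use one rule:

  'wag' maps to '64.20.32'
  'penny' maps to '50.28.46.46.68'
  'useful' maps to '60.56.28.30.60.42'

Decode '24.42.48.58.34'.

w(#23)→64 and a(#1)→20: differences scale by 2, so n = 2·pos + 18. With a=1..z=26, the number is 2·pos + 18.
Decoding 24.42.48.58.34: 24→(24−18)÷2=3=c, 42→(42−18)÷2=12=l, 48→(48−18)÷2=15=o, 58→(58−18)÷2=20=t, 34→(34−18)÷2=8=h.

cloth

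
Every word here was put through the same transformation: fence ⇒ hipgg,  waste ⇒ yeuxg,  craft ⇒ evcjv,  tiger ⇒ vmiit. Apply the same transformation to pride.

rvkhg

It's a Vigenère-style cipher with numeric key [2,4]: position i shifts by key[i mod 2].
For pride: p+2=r, r+4=v, i+2=k, d+4=h, e+2=g.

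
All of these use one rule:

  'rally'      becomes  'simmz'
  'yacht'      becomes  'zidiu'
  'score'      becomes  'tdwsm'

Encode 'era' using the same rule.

The shift depends on letter class: consonant r→s is +1, but vowel a→i is +8. Vowels shift forward by 8 and consonants shift forward by 1.
Applying it to era: e(vowel)+8=m, r(cons)+1=s, a(vowel)+8=i.

msi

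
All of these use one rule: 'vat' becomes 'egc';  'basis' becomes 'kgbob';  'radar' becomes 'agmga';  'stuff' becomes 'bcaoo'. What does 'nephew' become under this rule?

The rule splits by letter class: vowels +6, consonants +9.
On nephew: n(cons)+9=w, e(vowel)+6=k, p(cons)+9=y, h(cons)+9=q, e(vowel)+6=k, w(cons)+9=f.

wkyqkf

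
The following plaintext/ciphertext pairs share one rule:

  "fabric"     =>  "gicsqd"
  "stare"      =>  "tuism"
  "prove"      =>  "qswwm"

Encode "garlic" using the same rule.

hismqd

The shift depends on letter class: consonant f→g is +1, but vowel a→i is +8. Vowels shift forward by 8 and consonants shift forward by 1.
Applying it to garlic: g(cons)+1=h, a(vowel)+8=i, r(cons)+1=s, l(cons)+1=m, i(vowel)+8=q, c(cons)+1=d.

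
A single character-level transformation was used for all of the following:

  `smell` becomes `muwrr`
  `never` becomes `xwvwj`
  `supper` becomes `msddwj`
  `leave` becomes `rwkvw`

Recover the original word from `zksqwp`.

s(18)→m(12) and m(12)→u(20) fit y≡3x+10 (mod 26); the inverse of 3 mod 26 is 9. Treating letters as 0–25, the rule is x ↦ 3x + 10 (mod 26).
Reversing it on zksqwp: z(25)→9·(25−10)≡5=f; k(10)→9·(10−10)≡0=a; s(18)→9·(18−10)≡20=u; q(16)→9·(16−10)≡2=c; w(22)→9·(22−10)≡4=e; p(15)→9·(15−10)≡19=t (all mod 26).

faucet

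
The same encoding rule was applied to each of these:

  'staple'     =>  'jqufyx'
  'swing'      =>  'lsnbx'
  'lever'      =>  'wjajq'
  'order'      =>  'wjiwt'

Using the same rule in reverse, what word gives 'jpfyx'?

stake

The output letters match the input read backwards, each shifted +5: staple reversed is elpats. Read the word backwards and shift each letter +5.
Reversing it on jpfyx: shift back: j−5=e, p−5=k, f−5=a, y−5=t, x−5=s → ekats; then reverse → stake.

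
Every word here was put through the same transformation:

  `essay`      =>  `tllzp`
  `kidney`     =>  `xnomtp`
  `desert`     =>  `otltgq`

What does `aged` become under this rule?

zdto

e(4)→t(19) and s(18)→l(11) fit y≡5x+25 (mod 26); the inverse of 5 mod 26 is 21. Each letter's alphabet position (a=0..z=25) is mapped through 5·x+25 mod 26 — an affine cipher.
On aged: a(0)→5·0+25≡25=z; g(6)→5·6+25≡3=d; e(4)→5·4+25≡19=t; d(3)→5·3+25≡14=o (all mod 26).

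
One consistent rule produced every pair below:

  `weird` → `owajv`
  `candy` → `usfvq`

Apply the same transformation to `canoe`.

Compare letters: w→o is +18, e→w is +18, i→a is +18 — a constant shift. This is a Caesar cipher with shift 18.
For canoe: c+18=u, a+18=s, n+18=f, o+18=g, e+18=w.

usfgw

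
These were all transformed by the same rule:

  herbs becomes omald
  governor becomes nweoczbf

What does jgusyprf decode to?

cylinder

In herbs: h→o is +7, e→m is +8, r→a is +9, b→l is +10 — the shift increases by 1 each position. Letter i (0-indexed) is shifted by i+7, so successive shifts are 7, 8, 9, ….
Reversing it on jgusyprf: j−7=c, g−8=y, u−9=l, s−10=i, y−11=n, p−12=d, r−13=e, f−14=r.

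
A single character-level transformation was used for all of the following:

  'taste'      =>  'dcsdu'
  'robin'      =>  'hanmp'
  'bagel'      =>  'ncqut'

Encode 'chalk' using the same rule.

t(19)→d(3) and a(0)→c(2) fit y≡11x+2 (mod 26); the inverse of 11 mod 26 is 19. Each letter's alphabet position (a=0..z=25) is mapped through 11·x+2 mod 26 — an affine cipher.
On chalk: c(2)→11·2+2≡24=y; h(7)→11·7+2≡1=b; a(0)→11·0+2≡2=c; l(11)→11·11+2≡19=t; k(10)→11·10+2≡8=i (all mod 26).

ybcti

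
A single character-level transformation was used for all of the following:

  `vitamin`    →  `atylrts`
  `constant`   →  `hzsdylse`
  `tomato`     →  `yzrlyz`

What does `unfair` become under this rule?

It's a Vigenère-style cipher with numeric key [5,11]: position i shifts by key[i mod 2].
On unfair: u+5=z, n+11=y, f+5=k, a+11=l, i+5=n, r+11=c.

zyklnc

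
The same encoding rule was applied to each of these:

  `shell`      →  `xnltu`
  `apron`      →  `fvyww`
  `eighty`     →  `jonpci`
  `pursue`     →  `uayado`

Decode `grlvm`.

Letter i (0-indexed) is shifted by i+5, so successive shifts are 5, 6, 7, ….
Decoding grlvm: g−5=b, r−6=l, l−7=e, v−8=n, m−9=d.

blend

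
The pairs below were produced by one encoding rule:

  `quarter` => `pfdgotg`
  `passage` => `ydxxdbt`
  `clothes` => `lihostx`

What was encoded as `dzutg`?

amber

q(16)→p(15) and u(20)→f(5) fit y≡17x+3 (mod 26); the inverse of 17 mod 26 is 23. This is an affine cipher: with a=0,…,z=25, each position x becomes (17x+3) mod 26.
Decoding dzutg: d(3)→23·(3−3)≡0=a; z(25)→23·(25−3)≡12=m; u(20)→23·(20−3)≡1=b; t(19)→23·(19−3)≡4=e; g(6)→23·(6−3)≡17=r (all mod 26).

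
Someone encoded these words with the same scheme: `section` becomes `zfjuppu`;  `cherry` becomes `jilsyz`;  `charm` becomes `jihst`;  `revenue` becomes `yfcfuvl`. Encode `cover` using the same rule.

jpcfy

Shifts by position in section: pos 0: s→z (+7), pos 1: e→f (+1), pos 2: c→j (+7), pos 3: t→u (+1) — repeating every 2. A repeating key of period 2 is used — shifts +7, +1 over and over.
For cover: c+7=j, o+1=p, v+7=c, e+1=f, r+7=y.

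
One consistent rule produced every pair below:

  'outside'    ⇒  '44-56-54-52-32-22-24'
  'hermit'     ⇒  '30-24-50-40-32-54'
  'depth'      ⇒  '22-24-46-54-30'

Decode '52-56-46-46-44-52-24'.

suppose

Each letter becomes 2×(its alphabet position, a=1..z=26) + 14.
Undoing it on 52-56-46-46-44-52-24: 52→(52−14)÷2=19=s, 56→(56−14)÷2=21=u, 46→(46−14)÷2=16=p, 46→(46−14)÷2=16=p, 44→(44−14)÷2=15=o, 52→(52−14)÷2=19=s, 24→(24−14)÷2=5=e.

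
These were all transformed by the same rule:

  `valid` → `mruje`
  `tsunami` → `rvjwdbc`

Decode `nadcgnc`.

The output letters match the input read backwards, each shifted +9: valid reversed is dilav. Read the word backwards and shift each letter +9.
Decoding nadcgnc: shift back: n−9=e, a−9=r, d−9=u, c−9=t, g−9=x, n−9=e, c−9=t → erutxet; then reverse → texture.

texture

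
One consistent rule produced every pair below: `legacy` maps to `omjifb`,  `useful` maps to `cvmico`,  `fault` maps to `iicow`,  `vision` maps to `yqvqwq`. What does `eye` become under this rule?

mbm

The shift depends on letter class: consonant l→o is +3, but vowel e→m is +8. The rule splits by letter class: vowels +8, consonants +3.
For eye: e(vowel)+8=m, y(cons)+3=b, e(vowel)+8=m.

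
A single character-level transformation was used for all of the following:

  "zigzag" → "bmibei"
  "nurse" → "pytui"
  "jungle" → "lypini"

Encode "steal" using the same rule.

The shift depends on letter class: consonant z→b is +2, but vowel i→m is +4. Vowels shift forward by 4 and consonants shift forward by 2.
On steal: s(cons)+2=u, t(cons)+2=v, e(vowel)+4=i, a(vowel)+4=e, l(cons)+2=n.

uvien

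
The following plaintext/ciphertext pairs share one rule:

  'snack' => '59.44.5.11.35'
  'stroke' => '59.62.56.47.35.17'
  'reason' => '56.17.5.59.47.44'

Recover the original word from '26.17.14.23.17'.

s(#19)→59 and n(#14)→44: differences scale by 3, so n = 3·pos + 2. With a=1..z=26, the number is 3·pos + 2.
Decoding 26.17.14.23.17: 26→(26−2)÷3=8=h, 17→(17−2)÷3=5=e, 14→(14−2)÷3=4=d, 23→(23−2)÷3=7=g, 17→(17−2)÷3=5=e.

hedge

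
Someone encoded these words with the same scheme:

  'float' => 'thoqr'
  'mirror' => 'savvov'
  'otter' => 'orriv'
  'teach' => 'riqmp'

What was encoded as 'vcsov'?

rumor

This is an affine cipher: with a=0,…,z=25, each position x becomes (11x+16) mod 26.
Undoing it on vcsov: v(21)→19·(21−16)≡17=r; c(2)→19·(2−16)≡20=u; s(18)→19·(18−16)≡12=m; o(14)→19·(14−16)≡14=o; v(21)→19·(21−16)≡17=r (all mod 26).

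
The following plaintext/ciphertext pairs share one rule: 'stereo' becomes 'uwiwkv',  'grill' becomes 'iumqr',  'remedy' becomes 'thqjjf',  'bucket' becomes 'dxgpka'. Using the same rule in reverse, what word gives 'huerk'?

frame

The shift increases by 1 at each position, starting from +2: 2, 3, 4, ….
Undoing it on huerk: h−2=f, u−3=r, e−4=a, r−5=m, k−6=e.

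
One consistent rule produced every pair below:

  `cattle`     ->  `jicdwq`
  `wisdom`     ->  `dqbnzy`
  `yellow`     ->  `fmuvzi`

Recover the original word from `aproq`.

In cattle: c→j is +7, a→i is +8, t→c is +9, t→d is +10 — the shift increases by 1 each position. Letter i (0-indexed) is shifted by i+7, so successive shifts are 7, 8, 9, ….
Undoing it on aproq: a−7=t, p−8=h, r−9=i, o−10=e, q−11=f.

thief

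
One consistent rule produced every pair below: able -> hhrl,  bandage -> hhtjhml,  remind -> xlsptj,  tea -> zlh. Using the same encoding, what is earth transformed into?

lhxzn

Vowels shift forward by 7 and consonants shift forward by 6.
On earth: e(vowel)+7=l, a(vowel)+7=h, r(cons)+6=x, t(cons)+6=z, h(cons)+6=n.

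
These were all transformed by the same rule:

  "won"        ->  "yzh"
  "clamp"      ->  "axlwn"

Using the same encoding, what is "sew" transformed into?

hpd

The output letters match the input read backwards, each shifted +11: won reversed is now. Read the word backwards and shift each letter +11.
For sew: reverse → wes; then shift: w+11=h, e+11=p, s+11=d.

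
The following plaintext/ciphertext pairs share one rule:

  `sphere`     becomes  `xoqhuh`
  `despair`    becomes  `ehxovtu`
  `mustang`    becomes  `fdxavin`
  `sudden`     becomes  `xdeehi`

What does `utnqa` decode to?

right

s(18)→x(23) and p(15)→o(14) fit y≡3x+21 (mod 26); the inverse of 3 mod 26 is 9. Treating letters as 0–25, the rule is x ↦ 3x + 21 (mod 26).
Reversing it on utnqa: u(20)→9·(20−21)≡17=r; t(19)→9·(19−21)≡8=i; n(13)→9·(13−21)≡6=g; q(16)→9·(16−21)≡7=h; a(0)→9·(0−21)≡19=t (all mod 26).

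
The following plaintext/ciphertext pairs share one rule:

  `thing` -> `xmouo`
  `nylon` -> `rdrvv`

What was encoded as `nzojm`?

In thing: t→x is +4, h→m is +5, i→o is +6, n→u is +7 — the shift increases by 1 each position. Each letter shifts forward by (position + 4), i.e. 4, 5, 6, … — the shift grows by one for each successive letter.
Undoing it on nzojm: n−4=j, z−5=u, o−6=i, j−7=c, m−8=e.

juice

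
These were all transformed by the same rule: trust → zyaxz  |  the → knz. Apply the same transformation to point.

ztouv

Two steps: reverse the string, then apply a Caesar shift of +6.
On point: reverse → tniop; then shift: t+6=z, n+6=t, i+6=o, o+6=u, p+6=v.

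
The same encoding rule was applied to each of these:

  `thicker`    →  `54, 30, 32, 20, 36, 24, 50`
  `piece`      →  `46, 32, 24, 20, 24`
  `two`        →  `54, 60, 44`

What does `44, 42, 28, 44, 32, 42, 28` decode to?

t(#20)→54 and h(#8)→30: differences scale by 2, so n = 2·pos + 14. Each letter becomes 2×(its alphabet position, a=1..z=26) + 14.
Undoing it on 44, 42, 28, 44, 32, 42, 28: 44→(44−14)÷2=15=o, 42→(42−14)÷2=14=n, 28→(28−14)÷2=7=g, 44→(44−14)÷2=15=o, 32→(32−14)÷2=9=i, 42→(42−14)÷2=14=n, 28→(28−14)÷2=7=g.

ongoing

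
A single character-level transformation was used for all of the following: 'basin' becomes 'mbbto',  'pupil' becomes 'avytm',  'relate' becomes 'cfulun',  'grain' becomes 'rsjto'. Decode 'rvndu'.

Shifts by position in basin: pos 0: b→m (+11), pos 1: a→b (+1), pos 2: s→b (+9), pos 3: i→t (+11), pos 4: n→o (+1) — repeating every 3. The shifts repeat in a cycle of length 3: positions 0,1,… shift by +11, +1, +9, then the pattern repeats.
Undoing it on rvndu: r−11=g, v−1=u, n−9=e, d−11=s, u−1=t.

guest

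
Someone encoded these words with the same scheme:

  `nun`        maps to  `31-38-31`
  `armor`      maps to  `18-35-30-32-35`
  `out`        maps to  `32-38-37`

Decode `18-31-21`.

Letters become their 1-based position plus 17 (so a→18, b→19, …).
Undoing it on 18-31-21: 18→(18−17)÷1=1=a, 31→(31−17)÷1=14=n, 21→(21−17)÷1=4=d.

and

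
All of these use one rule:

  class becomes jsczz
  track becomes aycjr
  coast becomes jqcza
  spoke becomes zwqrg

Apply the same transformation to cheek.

The rule splits by letter class: vowels +2, consonants +7.
Applying it to cheek: c(cons)+7=j, h(cons)+7=o, e(vowel)+2=g, e(vowel)+2=g, k(cons)+7=r.

joggr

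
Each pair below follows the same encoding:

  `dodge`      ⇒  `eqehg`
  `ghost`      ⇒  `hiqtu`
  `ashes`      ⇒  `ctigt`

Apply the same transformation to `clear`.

dmgcs

The shift depends on letter class: consonant d→e is +1, but vowel o→q is +2. The rule splits by letter class: vowels +2, consonants +1.
For clear: c(cons)+1=d, l(cons)+1=m, e(vowel)+2=g, a(vowel)+2=c, r(cons)+1=s.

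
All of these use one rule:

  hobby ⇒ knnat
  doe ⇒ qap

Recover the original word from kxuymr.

family

The output letters match the input read backwards, each shifted +12: hobby reversed is ybboh. Read the word backwards and shift each letter +12.
Decoding kxuymr: shift back: k−12=y, x−12=l, u−12=i, y−12=m, m−12=a, r−12=f → ylimaf; then reverse → family.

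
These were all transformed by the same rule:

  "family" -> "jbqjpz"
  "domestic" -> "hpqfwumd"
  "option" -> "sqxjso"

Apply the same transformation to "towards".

xpabvew

Shifts by position in family: pos 0: f→j (+4), pos 1: a→b (+1), pos 2: m→q (+4), pos 3: i→j (+1) — repeating every 2. The shifts repeat in a cycle of length 2: positions 0,1,… shift by +4, +1, then the pattern repeats.
On towards: t+4=x, o+1=p, w+4=a, a+1=b, r+4=v, d+1=e, s+4=w.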